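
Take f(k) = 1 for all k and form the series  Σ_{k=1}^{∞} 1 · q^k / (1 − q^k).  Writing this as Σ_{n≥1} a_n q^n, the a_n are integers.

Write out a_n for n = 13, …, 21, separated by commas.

[q^13] f(13)=1,f(1)=1 ⇒ 2
[q^14] f(1)=1,f(2)=1,f(7)=1,f(14)=1 ⇒ 4
n=15: 15·1 5·3 3·5 1·15  f→[1+1+1+1]=4
[q^16] f(1)=1,f(2)=1,f(4)=1,f(8)=1,f(16)=1 ⇒ 5
n=17: 17·1 1·17  f→[1+1]=2
[q^18] f(18)=1,f(9)=1,f(6)=1,f(3)=1,f(2)=1,f(1)=1 ⇒ 6
q^19  k|19↦f(k): 1:1 19:1  a_19=2
[q^20] f(20)=1,f(10)=1,f(5)=1,f(4)=1,f(2)=1,f(1)=1 ⇒ 6
q^21  k|21↦f(k): 1:1 3:1 7:1 21:1  a_21=4

2, 4, 4, 5, 2, 6, 2, 6, 4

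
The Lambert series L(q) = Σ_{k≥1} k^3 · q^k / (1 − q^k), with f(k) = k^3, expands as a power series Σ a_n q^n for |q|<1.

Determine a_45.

n=45: 1·45 3·15 5·9 9·5 15·3 45·1  f→[1+27+125+729+3375+91125]=95382

a_45 = 95382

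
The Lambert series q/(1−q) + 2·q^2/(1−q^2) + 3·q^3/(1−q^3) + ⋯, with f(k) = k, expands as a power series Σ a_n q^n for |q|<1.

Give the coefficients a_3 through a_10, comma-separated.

4, 7, 6, 12, 8, 15, 13, 18

d|3:{3,1}  Σf=3+1=4
d|4:{4,2,1}  Σf=4+2+1=7
n=5: 5·1 1·5  f→[5+1]=6
[q^6] f(1)=1,f(2)=2,f(3)=3,f(6)=6 ⇒ 12
n=7: 7·1 1·7  f→[7+1]=8
d|8:{8,4,2,1}  Σf=8+4+2+1=15
[q^9] f(1)=1,f(3)=3,f(9)=9 ⇒ 13
n=10: 10·1 5·2 2·5 1·10  f→[10+5+2+1]=18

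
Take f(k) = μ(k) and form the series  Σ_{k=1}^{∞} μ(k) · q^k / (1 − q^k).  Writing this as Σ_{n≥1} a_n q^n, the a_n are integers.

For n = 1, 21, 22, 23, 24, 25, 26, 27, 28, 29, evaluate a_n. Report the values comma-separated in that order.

n=1: 1·1  μ→[1]=1
d|21:{1,3,7,21}  Σμ=1+(-1)+(-1)+1=0
n=22: 22·1 11·2 2·11 1·22  μ→[1+(-1)+(-1)+1]=0
q^23  k|23↦μ(k): 1:1 23:-1  a_23=0
q^24  k|24↦μ(k): 1:1 2:-1 3:-1 4:0 6:1 8:0 12:0 24:0  a_24=0
[q^25] μ(1)=1,μ(5)=-1,μ(25)=0 ⇒ 0
q^26  k|26↦μ(k): 26:1 13:-1 2:-1 1:1  a_26=0
d|27:{27,9,3,1}  Σμ=0+0+(-1)+1=0
q^28  k|28↦μ(k): 1:1 2:-1 4:0 7:-1 14:1 28:0  a_28=0
[q^29] μ(29)=-1,μ(1)=1 ⇒ 0

1, 0, 0, 0, 0, 0, 0, 0, 0, 0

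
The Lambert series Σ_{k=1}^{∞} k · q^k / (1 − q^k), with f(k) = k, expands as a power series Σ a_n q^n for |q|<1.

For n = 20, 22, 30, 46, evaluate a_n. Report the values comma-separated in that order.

q^20  k|20↦f(k): 1:1 2:2 4:4 5:5 10:10 20:20  a_20=42
q^22  k|22↦f(k): 22:22 11:11 2:2 1:1  a_22=36
n=30: 30·1 15·2 10·3 6·5 5·6 3·10 2·15 1·30  f→[30+15+10+6+5+3+2+1]=72
[q^46] f(46)=46,f(23)=23,f(2)=2,f(1)=1 ⇒ 72

42, 36, 72, 72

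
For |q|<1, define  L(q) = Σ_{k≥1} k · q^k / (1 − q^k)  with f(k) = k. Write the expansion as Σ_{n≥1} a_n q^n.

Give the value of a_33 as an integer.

d|33:{1,3,11,33}  Σf=1+3+11+33=48

a_33 = 48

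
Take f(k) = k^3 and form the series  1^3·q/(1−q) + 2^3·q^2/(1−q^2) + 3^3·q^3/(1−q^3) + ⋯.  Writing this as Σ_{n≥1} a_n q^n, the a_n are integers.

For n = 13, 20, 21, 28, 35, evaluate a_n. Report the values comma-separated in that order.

d|13:{1,13}  Σf=1+2197=2198
n=20: 20·1 10·2 5·4 4·5 2·10 1·20  f→[8000+1000+125+64+8+1]=9198
d|21:{21,7,3,1}  Σf=9261+343+27+1=9632
n=28: 28·1 14·2 7·4 4·7 2·14 1·28  f→[21952+2744+343+64+8+1]=25112
[q^35] f(35)=42875,f(7)=343,f(5)=125,f(1)=1 ⇒ 43344

2198, 9198, 9632, 25112, 43344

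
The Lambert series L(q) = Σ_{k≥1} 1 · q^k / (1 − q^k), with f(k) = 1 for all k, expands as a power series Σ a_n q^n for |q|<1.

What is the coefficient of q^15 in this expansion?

a_15 = 4

n=15: 15·1 5·3 3·5 1·15  f→[1+1+1+1]=4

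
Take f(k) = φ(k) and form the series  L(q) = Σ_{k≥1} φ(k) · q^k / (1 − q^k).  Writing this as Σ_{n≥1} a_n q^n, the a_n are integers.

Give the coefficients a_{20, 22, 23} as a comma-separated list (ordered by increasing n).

n=20: 1·20 2·10 4·5 5·4 10·2 20·1  φ→[1+1+2+4+4+8]=20
q^22  k|22↦φ(k): 1:1 2:1 11:10 22:10  a_22=22
n=23: 23·1 1·23  φ→[22+1]=23

20, 22, 23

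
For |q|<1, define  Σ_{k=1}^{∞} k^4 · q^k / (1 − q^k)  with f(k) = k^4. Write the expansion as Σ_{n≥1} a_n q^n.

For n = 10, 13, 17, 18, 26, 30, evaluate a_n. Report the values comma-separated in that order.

d|10:{10,5,2,1}  Σf=10000+625+16+1=10642
d|13:{13,1}  Σf=28561+1=28562
[q^17] f(17)=83521,f(1)=1 ⇒ 83522
[q^18] f(1)=1,f(2)=16,f(3)=81,f(6)=1296,f(9)=6561,f(18)=104976 ⇒ 112931
d|26:{26,13,2,1}  Σf=456976+28561+16+1=485554
q^30  k|30↦f(k): 1:1 2:16 3:81 5:625 6:1296 10:10000 15:50625 30:810000  a_30=872644

10642, 28562, 83522, 112931, 485554, 872644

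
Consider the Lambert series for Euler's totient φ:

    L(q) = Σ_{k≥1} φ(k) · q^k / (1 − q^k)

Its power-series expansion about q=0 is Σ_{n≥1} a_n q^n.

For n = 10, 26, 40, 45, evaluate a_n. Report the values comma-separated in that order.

[q^10] φ(1)=1,φ(2)=1,φ(5)=4,φ(10)=4 ⇒ 10
n=26: 26·1 13·2 2·13 1·26  φ→[12+12+1+1]=26
n=40: 1·40 2·20 4·10 5·8 8·5 10·4 20·2 40·1  φ→[1+1+2+4+4+4+8+16]=40
q^45  k|45↦φ(k): 45:24 15:8 9:6 5:4 3:2 1:1  a_45=45

10, 26, 40, 45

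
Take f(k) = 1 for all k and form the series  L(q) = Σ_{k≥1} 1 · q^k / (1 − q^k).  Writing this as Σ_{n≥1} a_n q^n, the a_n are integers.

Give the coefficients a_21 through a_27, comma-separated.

n=21: 1·21 3·7 7·3 21·1  f→[1+1+1+1]=4
q^22  k|22↦f(k): 1:1 2:1 11:1 22:1  a_22=4
d|23:{1,23}  Σf=1+1=2
n=24: 24·1 12·2 8·3 6·4 4·6 3·8 2·12 1·24  f→[1+1+1+1+1+1+1+1]=8
d|25:{1,5,25}  Σf=1+1+1=3
[q^26] f(26)=1,f(13)=1,f(2)=1,f(1)=1 ⇒ 4
[q^27] f(27)=1,f(9)=1,f(3)=1,f(1)=1 ⇒ 4

4, 4, 2, 8, 3, 4, 4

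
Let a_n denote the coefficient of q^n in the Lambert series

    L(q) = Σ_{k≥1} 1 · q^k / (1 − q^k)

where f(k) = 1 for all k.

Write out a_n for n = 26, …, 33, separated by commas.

d|26:{26,13,2,1}  Σf=1+1+1+1=4
n=27: 1·27 3·9 9·3 27·1  f→[1+1+1+1]=4
d|28:{28,14,7,4,2,1}  Σf=1+1+1+1+1+1=6
n=29: 1·29 29·1  f→[1+1]=2
n=30: 1·30 2·15 3·10 5·6 6·5 10·3 15·2 30·1  f→[1+1+1+1+1+1+1+1]=8
[q^31] f(31)=1,f(1)=1 ⇒ 2
n=32: 1·32 2·16 4·8 8·4 16·2 32·1  f→[1+1+1+1+1+1]=6
n=33: 33·1 11·3 3·11 1·33  f→[1+1+1+1]=4

4, 4, 6, 2, 8, 2, 6, 4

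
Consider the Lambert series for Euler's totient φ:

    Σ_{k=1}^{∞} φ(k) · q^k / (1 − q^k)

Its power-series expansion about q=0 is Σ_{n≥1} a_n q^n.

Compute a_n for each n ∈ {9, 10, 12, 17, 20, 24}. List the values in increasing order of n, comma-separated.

d|9:{1,3,9}  Σφ=1+2+6=9
[q^10] φ(10)=4,φ(5)=4,φ(2)=1,φ(1)=1 ⇒ 10
d|12:{1,2,3,4,6,12}  Σφ=1+1+2+2+2+4=12
q^17  k|17↦φ(k): 17:16 1:1  a_17=17
[q^20] φ(20)=8,φ(10)=4,φ(5)=4,φ(4)=2,φ(2)=1,φ(1)=1 ⇒ 20
n=24: 1·24 2·12 3·8 4·6 6·4 8·3 12·2 24·1  φ→[1+1+2+2+2+4+4+8]=24

9, 10, 12, 17, 20, 24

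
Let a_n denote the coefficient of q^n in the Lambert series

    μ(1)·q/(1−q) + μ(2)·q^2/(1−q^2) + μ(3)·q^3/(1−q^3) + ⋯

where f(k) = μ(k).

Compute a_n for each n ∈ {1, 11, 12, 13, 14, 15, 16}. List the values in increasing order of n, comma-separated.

d|1:{1}  Σμ=1=1
q^11  k|11↦μ(k): 1:1 11:-1  a_11=0
d|12:{12,6,4,3,2,1}  Σμ=0+1+0+(-1)+(-1)+1=0
d|13:{1,13}  Σμ=1+(-1)=0
d|14:{14,7,2,1}  Σμ=1+(-1)+(-1)+1=0
q^15  k|15↦μ(k): 1:1 3:-1 5:-1 15:1  a_15=0
q^16  k|16↦μ(k): 1:1 2:-1 4:0 8:0 16:0  a_16=0

1, 0, 0, 0, 0, 0, 0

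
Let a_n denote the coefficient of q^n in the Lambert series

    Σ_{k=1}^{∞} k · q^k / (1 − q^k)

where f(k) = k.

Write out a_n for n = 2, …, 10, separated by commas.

d|2:{2,1}  Σf=2+1=3
n=3: 3·1 1·3  f→[3+1]=4
[q^4] f(4)=4,f(2)=2,f(1)=1 ⇒ 7
n=5: 1·5 5·1  f→[1+5]=6
[q^6] f(6)=6,f(3)=3,f(2)=2,f(1)=1 ⇒ 12
d|7:{7,1}  Σf=7+1=8
d|8:{1,2,4,8}  Σf=1+2+4+8=15
[q^9] f(9)=9,f(3)=3,f(1)=1 ⇒ 13
d|10:{1,2,5,10}  Σf=1+2+5+10=18

3, 4, 7, 6, 12, 8, 15, 13, 18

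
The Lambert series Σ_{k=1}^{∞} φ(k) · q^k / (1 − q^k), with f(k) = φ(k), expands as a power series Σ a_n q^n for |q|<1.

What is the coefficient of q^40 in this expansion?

[q^40] φ(1)=1,φ(2)=1,φ(4)=2,φ(5)=4,φ(8)=4,φ(10)=4,φ(20)=8,φ(40)=16 ⇒ 40

a_40 = 40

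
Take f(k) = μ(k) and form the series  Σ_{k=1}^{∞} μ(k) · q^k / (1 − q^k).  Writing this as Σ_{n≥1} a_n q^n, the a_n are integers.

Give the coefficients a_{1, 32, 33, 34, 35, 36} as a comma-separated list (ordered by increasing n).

[q^1] μ(1)=1 ⇒ 1
n=32: 1·32 2·16 4·8 8·4 16·2 32·1  μ→[1+(-1)+0+0+0+0]=0
n=33: 33·1 11·3 3·11 1·33  μ→[1+(-1)+(-1)+1]=0
d|34:{34,17,2,1}  Σμ=1+(-1)+(-1)+1=0
[q^35] μ(1)=1,μ(5)=-1,μ(7)=-1,μ(35)=1 ⇒ 0
n=36: 1·36 2·18 3·12 4·9 6·6 9·4 12·3 18·2 36·1  μ→[1+(-1)+(-1)+0+1+0+0+0+0]=0

1, 0, 0, 0, 0, 0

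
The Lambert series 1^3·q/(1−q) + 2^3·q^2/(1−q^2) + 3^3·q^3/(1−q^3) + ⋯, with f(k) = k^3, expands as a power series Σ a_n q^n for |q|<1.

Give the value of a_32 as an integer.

[q^32] f(1)=1,f(2)=8,f(4)=64,f(8)=512,f(16)=4096,f(32)=32768 ⇒ 37449

a_32 = 37449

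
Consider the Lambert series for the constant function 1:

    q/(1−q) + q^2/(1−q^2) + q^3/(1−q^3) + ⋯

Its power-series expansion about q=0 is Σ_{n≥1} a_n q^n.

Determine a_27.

n=27: 27·1 9·3 3·9 1·27  f→[1+1+1+1]=4

a_27 = 4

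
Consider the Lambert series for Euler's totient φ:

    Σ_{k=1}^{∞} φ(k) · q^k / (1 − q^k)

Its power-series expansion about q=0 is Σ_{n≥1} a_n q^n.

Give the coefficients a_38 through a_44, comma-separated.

[q^38] φ(1)=1,φ(2)=1,φ(19)=18,φ(38)=18 ⇒ 38
[q^39] φ(39)=24,φ(13)=12,φ(3)=2,φ(1)=1 ⇒ 39
d|40:{40,20,10,8,5,4,2,1}  Σφ=16+8+4+4+4+2+1+1=40
q^41  k|41↦φ(k): 1:1 41:40  a_41=41
n=42: 42·1 21·2 14·3 7·6 6·7 3·14 2·21 1·42  φ→[12+12+6+6+2+2+1+1]=42
[q^43] φ(43)=42,φ(1)=1 ⇒ 43
d|44:{1,2,4,11,22,44}  Σφ=1+1+2+10+10+20=44

38, 39, 40, 41, 42, 43, 44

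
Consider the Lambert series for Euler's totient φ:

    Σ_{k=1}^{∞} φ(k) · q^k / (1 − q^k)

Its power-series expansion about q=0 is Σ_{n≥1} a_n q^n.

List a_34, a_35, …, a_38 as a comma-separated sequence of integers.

[q^34] φ(34)=16,φ(17)=16,φ(2)=1,φ(1)=1 ⇒ 34
n=35: 35·1 7·5 5·7 1·35  φ→[24+6+4+1]=35
d|36:{1,2,3,4,6,9,12,18,36}  Σφ=1+1+2+2+2+6+4+6+12=36
d|37:{37,1}  Σφ=36+1=37
n=38: 1·38 2·19 19·2 38·1  φ→[1+1+18+18]=38

34, 35, 36, 37, 38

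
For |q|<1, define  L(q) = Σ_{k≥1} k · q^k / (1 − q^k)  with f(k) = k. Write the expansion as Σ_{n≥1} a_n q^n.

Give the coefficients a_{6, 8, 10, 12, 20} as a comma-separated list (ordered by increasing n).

12, 15, 18, 28, 42

[q^6] f(1)=1,f(2)=2,f(3)=3,f(6)=6 ⇒ 12
q^8  k|8↦f(k): 1:1 2:2 4:4 8:8  a_8=15
n=10: 10·1 5·2 2·5 1·10  f→[10+5+2+1]=18
q^12  k|12↦f(k): 1:1 2:2 3:3 4:4 6:6 12:12  a_12=28
q^20  k|20↦f(k): 20:20 10:10 5:5 4:4 2:2 1:1  a_20=42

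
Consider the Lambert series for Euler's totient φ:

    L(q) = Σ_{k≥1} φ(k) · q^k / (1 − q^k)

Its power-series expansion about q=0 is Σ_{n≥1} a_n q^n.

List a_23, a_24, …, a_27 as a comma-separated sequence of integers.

n=23: 23·1 1·23  φ→[22+1]=23
d|24:{1,2,3,4,6,8,12,24}  Σφ=1+1+2+2+2+4+4+8=24
[q^25] φ(1)=1,φ(5)=4,φ(25)=20 ⇒ 25
d|26:{1,2,13,26}  Σφ=1+1+12+12=26
d|27:{27,9,3,1}  Σφ=18+6+2+1=27

23, 24, 25, 26, 27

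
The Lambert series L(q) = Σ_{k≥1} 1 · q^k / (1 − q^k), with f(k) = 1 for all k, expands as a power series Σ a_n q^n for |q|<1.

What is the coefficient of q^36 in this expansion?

a_36 = 9

n=36: 36·1 18·2 12·3 9·4 6·6 4·9 3·12 2·18 1·36  f→[1+1+1+1+1+1+1+1+1]=9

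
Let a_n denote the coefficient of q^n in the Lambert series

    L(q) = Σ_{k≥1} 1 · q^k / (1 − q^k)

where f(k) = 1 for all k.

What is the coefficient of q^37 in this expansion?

a_37 = 2

d|37:{1,37}  Σf=1+1=2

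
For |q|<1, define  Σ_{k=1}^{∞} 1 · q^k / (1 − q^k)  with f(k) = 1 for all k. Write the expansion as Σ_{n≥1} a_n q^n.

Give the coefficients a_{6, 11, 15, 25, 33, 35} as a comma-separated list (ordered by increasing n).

n=6: 6·1 3·2 2·3 1·6  f→[1+1+1+1]=4
n=11: 1·11 11·1  f→[1+1]=2
n=15: 1·15 3·5 5·3 15·1  f→[1+1+1+1]=4
q^25  k|25↦f(k): 25:1 5:1 1:1  a_25=3
[q^33] f(33)=1,f(11)=1,f(3)=1,f(1)=1 ⇒ 4
[q^35] f(1)=1,f(5)=1,f(7)=1,f(35)=1 ⇒ 4

4, 2, 4, 3, 4, 4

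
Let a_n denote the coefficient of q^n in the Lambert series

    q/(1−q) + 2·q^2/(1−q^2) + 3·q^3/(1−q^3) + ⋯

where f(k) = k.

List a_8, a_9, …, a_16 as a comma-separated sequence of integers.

15, 13, 18, 12, 28, 14, 24, 24, 31

q^8  k|8↦f(k): 8:8 4:4 2:2 1:1  a_8=15
q^9  k|9↦f(k): 9:9 3:3 1:1  a_9=13
d|10:{1,2,5,10}  Σf=1+2+5+10=18
q^11  k|11↦f(k): 11:11 1:1  a_11=12
n=12: 12·1 6·2 4·3 3·4 2·6 1·12  f→[12+6+4+3+2+1]=28
[q^13] f(13)=13,f(1)=1 ⇒ 14
n=14: 14·1 7·2 2·7 1·14  f→[14+7+2+1]=24
n=15: 1·15 3·5 5·3 15·1  f→[1+3+5+15]=24
[q^16] f(1)=1,f(2)=2,f(4)=4,f(8)=8,f(16)=16 ⇒ 31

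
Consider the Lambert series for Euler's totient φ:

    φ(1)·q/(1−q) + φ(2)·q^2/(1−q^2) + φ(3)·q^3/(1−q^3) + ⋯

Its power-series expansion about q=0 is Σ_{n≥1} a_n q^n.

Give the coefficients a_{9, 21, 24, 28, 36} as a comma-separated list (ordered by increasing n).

[q^9] φ(1)=1,φ(3)=2,φ(9)=6 ⇒ 9
q^21  k|21↦φ(k): 1:1 3:2 7:6 21:12  a_21=21
[q^24] φ(24)=8,φ(12)=4,φ(8)=4,φ(6)=2,φ(4)=2,φ(3)=2,φ(2)=1,φ(1)=1 ⇒ 24
q^28  k|28↦φ(k): 1:1 2:1 4:2 7:6 14:6 28:12  a_28=28
[q^36] φ(36)=12,φ(18)=6,φ(12)=4,φ(9)=6,φ(6)=2,φ(4)=2,φ(3)=2,φ(2)=1,φ(1)=1 ⇒ 36

9, 21, 24, 28, 36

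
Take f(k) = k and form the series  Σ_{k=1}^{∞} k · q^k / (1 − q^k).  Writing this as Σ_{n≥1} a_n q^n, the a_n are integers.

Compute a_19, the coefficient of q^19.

a_19 = 20

[q^19] f(19)=19,f(1)=1 ⇒ 20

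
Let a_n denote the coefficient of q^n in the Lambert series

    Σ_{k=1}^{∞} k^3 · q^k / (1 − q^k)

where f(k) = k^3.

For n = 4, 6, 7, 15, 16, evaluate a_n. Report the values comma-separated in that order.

73, 252, 344, 3528, 4681

n=4: 1·4 2·2 4·1  f→[1+8+64]=73
n=6: 1·6 2·3 3·2 6·1  f→[1+8+27+216]=252
n=7: 1·7 7·1  f→[1+343]=344
q^15  k|15↦f(k): 15:3375 5:125 3:27 1:1  a_15=3528
q^16  k|16↦f(k): 16:4096 8:512 4:64 2:8 1:1  a_16=4681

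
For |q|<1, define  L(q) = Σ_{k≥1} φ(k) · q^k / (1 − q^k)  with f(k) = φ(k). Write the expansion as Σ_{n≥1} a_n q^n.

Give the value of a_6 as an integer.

n=6: 6·1 3·2 2·3 1·6  φ→[2+2+1+1]=6

a_6 = 6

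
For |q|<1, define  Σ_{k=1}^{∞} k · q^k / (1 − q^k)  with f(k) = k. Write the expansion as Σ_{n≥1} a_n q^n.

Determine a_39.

a_39 = 56

q^39  k|39↦f(k): 39:39 13:13 3:3 1:1  a_39=56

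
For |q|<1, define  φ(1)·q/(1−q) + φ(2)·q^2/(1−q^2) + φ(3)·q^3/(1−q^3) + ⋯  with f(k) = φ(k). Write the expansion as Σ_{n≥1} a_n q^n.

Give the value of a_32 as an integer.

d|32:{1,2,4,8,16,32}  Σφ=1+1+2+4+8+16=32

a_32 = 32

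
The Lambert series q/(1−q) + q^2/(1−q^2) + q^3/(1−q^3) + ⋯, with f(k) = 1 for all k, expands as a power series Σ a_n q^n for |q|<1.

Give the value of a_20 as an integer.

a_20 = 6

n=20: 1·20 2·10 4·5 5·4 10·2 20·1  f→[1+1+1+1+1+1]=6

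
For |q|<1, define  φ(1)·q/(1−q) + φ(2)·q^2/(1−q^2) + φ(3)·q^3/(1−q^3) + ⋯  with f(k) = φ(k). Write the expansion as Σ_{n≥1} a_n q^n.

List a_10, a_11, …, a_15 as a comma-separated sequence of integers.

n=10: 1·10 2·5 5·2 10·1  φ→[1+1+4+4]=10
q^11  k|11↦φ(k): 1:1 11:10  a_11=11
d|12:{1,2,3,4,6,12}  Σφ=1+1+2+2+2+4=12
[q^13] φ(1)=1,φ(13)=12 ⇒ 13
d|14:{1,2,7,14}  Σφ=1+1+6+6=14
n=15: 1·15 3·5 5·3 15·1  φ→[1+2+4+8]=15

10, 11, 12, 13, 14, 15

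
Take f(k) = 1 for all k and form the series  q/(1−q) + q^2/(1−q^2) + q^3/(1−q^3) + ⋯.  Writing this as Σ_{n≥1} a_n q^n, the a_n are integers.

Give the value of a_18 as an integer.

[q^18] f(1)=1,f(2)=1,f(3)=1,f(6)=1,f(9)=1,f(18)=1 ⇒ 6

a_18 = 6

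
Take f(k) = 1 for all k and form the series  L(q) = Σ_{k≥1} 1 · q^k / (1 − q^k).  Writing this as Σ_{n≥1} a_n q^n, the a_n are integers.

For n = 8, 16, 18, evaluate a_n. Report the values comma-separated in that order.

q^8  k|8↦f(k): 1:1 2:1 4:1 8:1  a_8=4
[q^16] f(1)=1,f(2)=1,f(4)=1,f(8)=1,f(16)=1 ⇒ 5
n=18: 18·1 9·2 6·3 3·6 2·9 1·18  f→[1+1+1+1+1+1]=6

4, 5, 6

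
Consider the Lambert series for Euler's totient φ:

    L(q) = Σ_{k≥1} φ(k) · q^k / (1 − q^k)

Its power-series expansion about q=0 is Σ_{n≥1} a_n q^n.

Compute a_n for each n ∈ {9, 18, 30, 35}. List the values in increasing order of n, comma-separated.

d|9:{9,3,1}  Σφ=6+2+1=9
[q^18] φ(18)=6,φ(9)=6,φ(6)=2,φ(3)=2,φ(2)=1,φ(1)=1 ⇒ 18
q^30  k|30↦φ(k): 30:8 15:8 10:4 6:2 5:4 3:2 2:1 1:1  a_30=30
d|35:{1,5,7,35}  Σφ=1+4+6+24=35

9, 18, 30, 35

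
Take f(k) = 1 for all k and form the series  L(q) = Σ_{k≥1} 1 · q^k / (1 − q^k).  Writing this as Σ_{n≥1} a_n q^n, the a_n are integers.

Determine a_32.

[q^32] f(32)=1,f(16)=1,f(8)=1,f(4)=1,f(2)=1,f(1)=1 ⇒ 6

a_32 = 6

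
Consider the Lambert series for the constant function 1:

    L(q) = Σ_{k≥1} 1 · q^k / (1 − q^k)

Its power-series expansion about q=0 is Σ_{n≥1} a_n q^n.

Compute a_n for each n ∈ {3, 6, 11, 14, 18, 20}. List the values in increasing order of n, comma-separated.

2, 4, 2, 4, 6, 6

[q^3] f(3)=1,f(1)=1 ⇒ 2
[q^6] f(1)=1,f(2)=1,f(3)=1,f(6)=1 ⇒ 4
d|11:{11,1}  Σf=1+1=2
[q^14] f(1)=1,f(2)=1,f(7)=1,f(14)=1 ⇒ 4
n=18: 18·1 9·2 6·3 3·6 2·9 1·18  f→[1+1+1+1+1+1]=6
d|20:{1,2,4,5,10,20}  Σf=1+1+1+1+1+1=6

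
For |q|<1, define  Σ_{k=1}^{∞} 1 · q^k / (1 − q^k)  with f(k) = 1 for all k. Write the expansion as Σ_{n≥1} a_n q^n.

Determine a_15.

a_15 = 4

[q^15] f(1)=1,f(3)=1,f(5)=1,f(15)=1 ⇒ 4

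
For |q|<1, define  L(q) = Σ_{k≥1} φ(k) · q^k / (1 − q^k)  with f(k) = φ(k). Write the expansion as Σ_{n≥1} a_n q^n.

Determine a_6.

[q^6] φ(6)=2,φ(3)=2,φ(2)=1,φ(1)=1 ⇒ 6

a_6 = 6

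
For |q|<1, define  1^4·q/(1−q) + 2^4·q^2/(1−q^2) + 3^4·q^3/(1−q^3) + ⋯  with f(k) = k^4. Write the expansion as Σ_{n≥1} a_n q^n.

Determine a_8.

[q^8] f(8)=4096,f(4)=256,f(2)=16,f(1)=1 ⇒ 4369

a_8 = 4369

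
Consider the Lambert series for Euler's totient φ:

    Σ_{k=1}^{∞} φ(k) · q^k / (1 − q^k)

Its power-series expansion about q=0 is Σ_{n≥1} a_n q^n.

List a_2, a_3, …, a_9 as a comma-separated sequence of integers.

n=2: 2·1 1·2  φ→[1+1]=2
n=3: 1·3 3·1  φ→[1+2]=3
[q^4] φ(1)=1,φ(2)=1,φ(4)=2 ⇒ 4
q^5  k|5↦φ(k): 5:4 1:1  a_5=5
d|6:{1,2,3,6}  Σφ=1+1+2+2=6
n=7: 1·7 7·1  φ→[1+6]=7
q^8  k|8↦φ(k): 1:1 2:1 4:2 8:4  a_8=8
n=9: 1·9 3·3 9·1  φ→[1+2+6]=9

2, 3, 4, 5, 6, 7, 8, 9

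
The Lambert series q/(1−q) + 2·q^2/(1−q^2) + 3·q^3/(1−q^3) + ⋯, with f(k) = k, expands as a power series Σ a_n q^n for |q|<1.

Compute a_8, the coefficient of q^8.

a_8 = 15

[q^8] f(1)=1,f(2)=2,f(4)=4,f(8)=8 ⇒ 15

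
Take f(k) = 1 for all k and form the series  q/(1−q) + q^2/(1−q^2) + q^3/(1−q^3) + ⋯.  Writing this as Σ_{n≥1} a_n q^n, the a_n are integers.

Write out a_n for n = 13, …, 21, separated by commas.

q^13  k|13↦f(k): 13:1 1:1  a_13=2
q^14  k|14↦f(k): 1:1 2:1 7:1 14:1  a_14=4
[q^15] f(15)=1,f(5)=1,f(3)=1,f(1)=1 ⇒ 4
n=16: 16·1 8·2 4·4 2·8 1·16  f→[1+1+1+1+1]=5
d|17:{17,1}  Σf=1+1=2
q^18  k|18↦f(k): 18:1 9:1 6:1 3:1 2:1 1:1  a_18=6
[q^19] f(1)=1,f(19)=1 ⇒ 2
n=20: 20·1 10·2 5·4 4·5 2·10 1·20  f→[1+1+1+1+1+1]=6
n=21: 1·21 3·7 7·3 21·1  f→[1+1+1+1]=4

2, 4, 4, 5, 2, 6, 2, 6, 4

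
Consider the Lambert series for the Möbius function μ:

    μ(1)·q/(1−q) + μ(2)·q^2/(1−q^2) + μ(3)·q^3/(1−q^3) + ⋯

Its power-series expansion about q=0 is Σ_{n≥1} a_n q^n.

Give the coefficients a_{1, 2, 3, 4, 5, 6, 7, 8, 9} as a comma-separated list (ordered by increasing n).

1, 0, 0, 0, 0, 0, 0, 0, 0

d|1:{1}  Σμ=1=1
q^2  k|2↦μ(k): 1:1 2:-1  a_2=0
n=3: 1·3 3·1  μ→[1+(-1)]=0
[q^4] μ(4)=0,μ(2)=-1,μ(1)=1 ⇒ 0
[q^5] μ(5)=-1,μ(1)=1 ⇒ 0
q^6  k|6↦μ(k): 6:1 3:-1 2:-1 1:1  a_6=0
n=7: 1·7 7·1  μ→[1+(-1)]=0
q^8  k|8↦μ(k): 8:0 4:0 2:-1 1:1  a_8=0
d|9:{9,3,1}  Σμ=0+(-1)+1=0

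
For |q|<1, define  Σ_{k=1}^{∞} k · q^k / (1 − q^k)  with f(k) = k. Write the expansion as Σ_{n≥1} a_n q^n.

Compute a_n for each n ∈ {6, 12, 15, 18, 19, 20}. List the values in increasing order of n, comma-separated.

[q^6] f(1)=1,f(2)=2,f(3)=3,f(6)=6 ⇒ 12
[q^12] f(1)=1,f(2)=2,f(3)=3,f(4)=4,f(6)=6,f(12)=12 ⇒ 28
[q^15] f(1)=1,f(3)=3,f(5)=5,f(15)=15 ⇒ 24
q^18  k|18↦f(k): 18:18 9:9 6:6 3:3 2:2 1:1  a_18=39
[q^19] f(19)=19,f(1)=1 ⇒ 20
q^20  k|20↦f(k): 1:1 2:2 4:4 5:5 10:10 20:20  a_20=42

12, 28, 24, 39, 20, 42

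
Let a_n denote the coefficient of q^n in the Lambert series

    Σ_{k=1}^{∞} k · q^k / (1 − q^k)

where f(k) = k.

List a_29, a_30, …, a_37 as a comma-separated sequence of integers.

d|29:{1,29}  Σf=1+29=30
d|30:{30,15,10,6,5,3,2,1}  Σf=30+15+10+6+5+3+2+1=72
[q^31] f(31)=31,f(1)=1 ⇒ 32
d|32:{32,16,8,4,2,1}  Σf=32+16+8+4+2+1=63
[q^33] f(1)=1,f(3)=3,f(11)=11,f(33)=33 ⇒ 48
q^34  k|34↦f(k): 34:34 17:17 2:2 1:1  a_34=54
[q^35] f(35)=35,f(7)=7,f(5)=5,f(1)=1 ⇒ 48
[q^36] f(36)=36,f(18)=18,f(12)=12,f(9)=9,f(6)=6,f(4)=4,f(3)=3,f(2)=2,f(1)=1 ⇒ 91
q^37  k|37↦f(k): 37:37 1:1  a_37=38

30, 72, 32, 63, 48, 54, 48, 91, 38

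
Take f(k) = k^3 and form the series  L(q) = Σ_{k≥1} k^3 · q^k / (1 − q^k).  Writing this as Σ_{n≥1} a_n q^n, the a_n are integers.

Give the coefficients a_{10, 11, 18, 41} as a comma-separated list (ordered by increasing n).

1134, 1332, 6813, 68922

d|10:{10,5,2,1}  Σf=1000+125+8+1=1134
q^11  k|11↦f(k): 1:1 11:1331  a_11=1332
q^18  k|18↦f(k): 18:5832 9:729 6:216 3:27 2:8 1:1  a_18=6813
[q^41] f(1)=1,f(41)=68921 ⇒ 68922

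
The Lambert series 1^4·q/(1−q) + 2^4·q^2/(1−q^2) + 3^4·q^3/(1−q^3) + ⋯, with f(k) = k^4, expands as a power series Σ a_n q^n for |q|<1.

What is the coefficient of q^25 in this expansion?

a_25 = 391251

n=25: 25·1 5·5 1·25  f→[390625+625+1]=391251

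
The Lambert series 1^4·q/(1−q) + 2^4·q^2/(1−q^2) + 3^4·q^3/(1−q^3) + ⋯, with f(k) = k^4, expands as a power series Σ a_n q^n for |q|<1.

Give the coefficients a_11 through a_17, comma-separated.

d|11:{11,1}  Σf=14641+1=14642
[q^12] f(12)=20736,f(6)=1296,f(4)=256,f(3)=81,f(2)=16,f(1)=1 ⇒ 22386
[q^13] f(1)=1,f(13)=28561 ⇒ 28562
[q^14] f(1)=1,f(2)=16,f(7)=2401,f(14)=38416 ⇒ 40834
d|15:{15,5,3,1}  Σf=50625+625+81+1=51332
q^16  k|16↦f(k): 1:1 2:16 4:256 8:4096 16:65536  a_16=69905
q^17  k|17↦f(k): 1:1 17:83521  a_17=83522

14642, 22386, 28562, 40834, 51332, 69905, 83522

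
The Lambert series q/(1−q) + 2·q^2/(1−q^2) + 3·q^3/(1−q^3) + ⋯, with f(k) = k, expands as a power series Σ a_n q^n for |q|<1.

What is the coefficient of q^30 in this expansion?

n=30: 30·1 15·2 10·3 6·5 5·6 3·10 2·15 1·30  f→[30+15+10+6+5+3+2+1]=72

a_30 = 72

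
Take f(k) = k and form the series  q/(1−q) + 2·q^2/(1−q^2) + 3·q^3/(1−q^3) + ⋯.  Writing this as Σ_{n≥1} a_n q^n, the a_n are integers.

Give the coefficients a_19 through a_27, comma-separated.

20, 42, 32, 36, 24, 60, 31, 42, 40

q^19  k|19↦f(k): 19:19 1:1  a_19=20
n=20: 1·20 2·10 4·5 5·4 10·2 20·1  f→[1+2+4+5+10+20]=42
q^21  k|21↦f(k): 1:1 3:3 7:7 21:21  a_21=32
n=22: 1·22 2·11 11·2 22·1  f→[1+2+11+22]=36
q^23  k|23↦f(k): 23:23 1:1  a_23=24
q^24  k|24↦f(k): 1:1 2:2 3:3 4:4 6:6 8:8 12:12 24:24  a_24=60
q^25  k|25↦f(k): 25:25 5:5 1:1  a_25=31
n=26: 1·26 2·13 13·2 26·1  f→[1+2+13+26]=42
n=27: 27·1 9·3 3·9 1·27  f→[27+9+3+1]=40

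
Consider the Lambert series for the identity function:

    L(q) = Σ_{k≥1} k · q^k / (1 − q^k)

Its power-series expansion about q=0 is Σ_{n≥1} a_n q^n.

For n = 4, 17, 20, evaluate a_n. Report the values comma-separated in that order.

7, 18, 42

d|4:{4,2,1}  Σf=4+2+1=7
q^17  k|17↦f(k): 1:1 17:17  a_17=18
[q^20] f(20)=20,f(10)=10,f(5)=5,f(4)=4,f(2)=2,f(1)=1 ⇒ 42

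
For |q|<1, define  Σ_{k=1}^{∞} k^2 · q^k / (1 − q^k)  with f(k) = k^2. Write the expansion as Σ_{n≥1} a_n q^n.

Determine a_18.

[q^18] f(1)=1,f(2)=4,f(3)=9,f(6)=36,f(9)=81,f(18)=324 ⇒ 455

a_18 = 455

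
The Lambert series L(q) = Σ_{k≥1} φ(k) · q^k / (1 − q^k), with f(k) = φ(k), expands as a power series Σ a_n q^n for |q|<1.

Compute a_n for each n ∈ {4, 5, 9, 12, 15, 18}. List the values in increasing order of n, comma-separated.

[q^4] φ(1)=1,φ(2)=1,φ(4)=2 ⇒ 4
q^5  k|5↦φ(k): 5:4 1:1  a_5=5
[q^9] φ(9)=6,φ(3)=2,φ(1)=1 ⇒ 9
d|12:{12,6,4,3,2,1}  Σφ=4+2+2+2+1+1=12
n=15: 1·15 3·5 5·3 15·1  φ→[1+2+4+8]=15
q^18  k|18↦φ(k): 1:1 2:1 3:2 6:2 9:6 18:6  a_18=18

4, 5, 9, 12, 15, 18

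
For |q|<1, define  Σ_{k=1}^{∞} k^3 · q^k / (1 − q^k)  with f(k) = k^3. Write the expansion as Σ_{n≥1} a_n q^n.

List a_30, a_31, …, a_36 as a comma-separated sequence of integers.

q^30  k|30↦f(k): 30:27000 15:3375 10:1000 6:216 5:125 3:27 2:8 1:1  a_30=31752
d|31:{1,31}  Σf=1+29791=29792
[q^32] f(32)=32768,f(16)=4096,f(8)=512,f(4)=64,f(2)=8,f(1)=1 ⇒ 37449
q^33  k|33↦f(k): 33:35937 11:1331 3:27 1:1  a_33=37296
n=34: 34·1 17·2 2·17 1·34  f→[39304+4913+8+1]=44226
d|35:{1,5,7,35}  Σf=1+125+343+42875=43344
n=36: 36·1 18·2 12·3 9·4 6·6 4·9 3·12 2·18 1·36  f→[46656+5832+1728+729+216+64+27+8+1]=55261

31752, 29792, 37449, 37296, 44226, 43344, 55261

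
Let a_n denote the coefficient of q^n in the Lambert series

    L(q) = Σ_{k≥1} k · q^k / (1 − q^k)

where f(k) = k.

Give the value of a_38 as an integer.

n=38: 38·1 19·2 2·19 1·38  f→[38+19+2+1]=60

a_38 = 60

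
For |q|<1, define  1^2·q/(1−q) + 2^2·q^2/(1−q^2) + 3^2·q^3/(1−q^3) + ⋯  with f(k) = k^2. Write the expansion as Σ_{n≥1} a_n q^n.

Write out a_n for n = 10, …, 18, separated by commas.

q^10  k|10↦f(k): 1:1 2:4 5:25 10:100  a_10=130
[q^11] f(1)=1,f(11)=121 ⇒ 122
q^12  k|12↦f(k): 12:144 6:36 4:16 3:9 2:4 1:1  a_12=210
d|13:{1,13}  Σf=1+169=170
[q^14] f(1)=1,f(2)=4,f(7)=49,f(14)=196 ⇒ 250
q^15  k|15↦f(k): 15:225 5:25 3:9 1:1  a_15=260
n=16: 16·1 8·2 4·4 2·8 1·16  f→[256+64+16+4+1]=341
d|17:{1,17}  Σf=1+289=290
q^18  k|18↦f(k): 1:1 2:4 3:9 6:36 9:81 18:324  a_18=455

130, 122, 210, 170, 250, 260, 341, 290, 455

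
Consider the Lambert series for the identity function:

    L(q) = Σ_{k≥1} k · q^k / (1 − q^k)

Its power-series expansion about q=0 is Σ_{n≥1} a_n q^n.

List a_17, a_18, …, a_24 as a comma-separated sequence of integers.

d|17:{17,1}  Σf=17+1=18
q^18  k|18↦f(k): 1:1 2:2 3:3 6:6 9:9 18:18  a_18=39
d|19:{1,19}  Σf=1+19=20
n=20: 1·20 2·10 4·5 5·4 10·2 20·1  f→[1+2+4+5+10+20]=42
d|21:{1,3,7,21}  Σf=1+3+7+21=32
n=22: 1·22 2·11 11·2 22·1  f→[1+2+11+22]=36
d|23:{23,1}  Σf=23+1=24
d|24:{24,12,8,6,4,3,2,1}  Σf=24+12+8+6+4+3+2+1=60

18, 39, 20, 42, 32, 36, 24, 60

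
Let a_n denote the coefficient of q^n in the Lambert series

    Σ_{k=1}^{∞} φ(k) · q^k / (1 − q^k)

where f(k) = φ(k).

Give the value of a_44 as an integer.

q^44  k|44↦φ(k): 1:1 2:1 4:2 11:10 22:10 44:20  a_44=44

a_44 = 44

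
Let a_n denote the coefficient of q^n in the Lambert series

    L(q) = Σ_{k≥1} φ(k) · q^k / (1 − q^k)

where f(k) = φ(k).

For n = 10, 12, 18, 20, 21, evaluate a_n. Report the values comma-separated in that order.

n=10: 1·10 2·5 5·2 10·1  φ→[1+1+4+4]=10
q^12  k|12↦φ(k): 1:1 2:1 3:2 4:2 6:2 12:4  a_12=12
q^18  k|18↦φ(k): 1:1 2:1 3:2 6:2 9:6 18:6  a_18=18
[q^20] φ(20)=8,φ(10)=4,φ(5)=4,φ(4)=2,φ(2)=1,φ(1)=1 ⇒ 20
q^21  k|21↦φ(k): 21:12 7:6 3:2 1:1  a_21=21

10, 12, 18, 20, 21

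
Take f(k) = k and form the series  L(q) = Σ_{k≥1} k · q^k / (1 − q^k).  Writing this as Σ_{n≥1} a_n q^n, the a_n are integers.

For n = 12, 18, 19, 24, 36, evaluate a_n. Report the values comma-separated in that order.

n=12: 12·1 6·2 4·3 3·4 2·6 1·12  f→[12+6+4+3+2+1]=28
[q^18] f(18)=18,f(9)=9,f(6)=6,f(3)=3,f(2)=2,f(1)=1 ⇒ 39
q^19  k|19↦f(k): 1:1 19:19  a_19=20
n=24: 1·24 2·12 3·8 4·6 6·4 8·3 12·2 24·1  f→[1+2+3+4+6+8+12+24]=60
d|36:{36,18,12,9,6,4,3,2,1}  Σf=36+18+12+9+6+4+3+2+1=91

28, 39, 20, 60, 91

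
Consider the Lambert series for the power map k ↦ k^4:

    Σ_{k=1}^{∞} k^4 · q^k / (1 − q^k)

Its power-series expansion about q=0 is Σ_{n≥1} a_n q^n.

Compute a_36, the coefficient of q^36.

n=36: 36·1 18·2 12·3 9·4 6·6 4·9 3·12 2·18 1·36  f→[1679616+104976+20736+6561+1296+256+81+16+1]=1813539

a_36 = 1813539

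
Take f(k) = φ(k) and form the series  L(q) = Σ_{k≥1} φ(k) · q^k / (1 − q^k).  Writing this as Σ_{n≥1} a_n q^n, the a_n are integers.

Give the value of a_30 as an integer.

n=30: 1·30 2·15 3·10 5·6 6·5 10·3 15·2 30·1  φ→[1+1+2+4+2+4+8+8]=30

a_30 = 30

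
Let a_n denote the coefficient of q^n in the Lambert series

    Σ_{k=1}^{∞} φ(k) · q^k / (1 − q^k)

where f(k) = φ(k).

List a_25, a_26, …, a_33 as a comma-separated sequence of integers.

[q^25] φ(25)=20,φ(5)=4,φ(1)=1 ⇒ 25
d|26:{26,13,2,1}  Σφ=12+12+1+1=26
n=27: 1·27 3·9 9·3 27·1  φ→[1+2+6+18]=27
[q^28] φ(28)=12,φ(14)=6,φ(7)=6,φ(4)=2,φ(2)=1,φ(1)=1 ⇒ 28
q^29  k|29↦φ(k): 29:28 1:1  a_29=29
n=30: 30·1 15·2 10·3 6·5 5·6 3·10 2·15 1·30  φ→[8+8+4+2+4+2+1+1]=30
d|31:{1,31}  Σφ=1+30=31
n=32: 32·1 16·2 8·4 4·8 2·16 1·32  φ→[16+8+4+2+1+1]=32
q^33  k|33↦φ(k): 33:20 11:10 3:2 1:1  a_33=33

25, 26, 27, 28, 29, 30, 31, 32, 33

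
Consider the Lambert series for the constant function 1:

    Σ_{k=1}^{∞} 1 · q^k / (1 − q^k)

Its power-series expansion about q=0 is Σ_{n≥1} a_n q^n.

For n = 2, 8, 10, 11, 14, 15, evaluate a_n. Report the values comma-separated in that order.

n=2: 2·1 1·2  f→[1+1]=2
n=8: 1·8 2·4 4·2 8·1  f→[1+1+1+1]=4
d|10:{10,5,2,1}  Σf=1+1+1+1=4
[q^11] f(11)=1,f(1)=1 ⇒ 2
d|14:{14,7,2,1}  Σf=1+1+1+1=4
n=15: 1·15 3·5 5·3 15·1  f→[1+1+1+1]=4

2, 4, 4, 2, 4, 4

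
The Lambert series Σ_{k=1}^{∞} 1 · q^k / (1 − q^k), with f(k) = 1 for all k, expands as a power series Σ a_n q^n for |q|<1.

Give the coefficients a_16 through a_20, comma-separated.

d|16:{1,2,4,8,16}  Σf=1+1+1+1+1=5
[q^17] f(17)=1,f(1)=1 ⇒ 2
q^18  k|18↦f(k): 18:1 9:1 6:1 3:1 2:1 1:1  a_18=6
d|19:{1,19}  Σf=1+1=2
d|20:{1,2,4,5,10,20}  Σf=1+1+1+1+1+1=6

5, 2, 6, 2, 6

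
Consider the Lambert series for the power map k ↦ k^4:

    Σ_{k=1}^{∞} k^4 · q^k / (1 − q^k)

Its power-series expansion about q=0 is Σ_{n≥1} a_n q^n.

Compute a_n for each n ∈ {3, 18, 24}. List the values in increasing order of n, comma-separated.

n=3: 3·1 1·3  f→[81+1]=82
n=18: 1·18 2·9 3·6 6·3 9·2 18·1  f→[1+16+81+1296+6561+104976]=112931
q^24  k|24↦f(k): 24:331776 12:20736 8:4096 6:1296 4:256 3:81 2:16 1:1  a_24=358258

82, 112931, 358258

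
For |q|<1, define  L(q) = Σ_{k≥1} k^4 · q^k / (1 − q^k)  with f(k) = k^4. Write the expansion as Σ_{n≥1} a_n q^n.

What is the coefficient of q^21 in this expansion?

a_21 = 196964

n=21: 1·21 3·7 7·3 21·1  f→[1+81+2401+194481]=196964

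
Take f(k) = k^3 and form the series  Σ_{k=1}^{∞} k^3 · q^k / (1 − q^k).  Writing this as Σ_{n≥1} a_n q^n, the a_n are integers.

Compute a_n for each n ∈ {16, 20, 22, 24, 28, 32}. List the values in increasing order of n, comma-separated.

4681, 9198, 11988, 16380, 25112, 37449

d|16:{16,8,4,2,1}  Σf=4096+512+64+8+1=4681
q^20  k|20↦f(k): 20:8000 10:1000 5:125 4:64 2:8 1:1  a_20=9198
d|22:{22,11,2,1}  Σf=10648+1331+8+1=11988
q^24  k|24↦f(k): 24:13824 12:1728 8:512 6:216 4:64 3:27 2:8 1:1  a_24=16380
n=28: 28·1 14·2 7·4 4·7 2·14 1·28  f→[21952+2744+343+64+8+1]=25112
d|32:{1,2,4,8,16,32}  Σf=1+8+64+512+4096+32768=37449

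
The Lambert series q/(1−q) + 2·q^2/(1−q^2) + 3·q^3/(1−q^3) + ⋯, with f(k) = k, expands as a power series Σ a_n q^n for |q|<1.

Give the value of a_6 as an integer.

d|6:{1,2,3,6}  Σf=1+2+3+6=12

a_6 = 12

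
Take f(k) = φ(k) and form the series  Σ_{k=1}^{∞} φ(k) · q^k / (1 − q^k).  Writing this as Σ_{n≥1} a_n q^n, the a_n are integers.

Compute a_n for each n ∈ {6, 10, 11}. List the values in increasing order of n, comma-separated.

[q^6] φ(6)=2,φ(3)=2,φ(2)=1,φ(1)=1 ⇒ 6
n=10: 10·1 5·2 2·5 1·10  φ→[4+4+1+1]=10
[q^11] φ(11)=10,φ(1)=1 ⇒ 11

6, 10, 11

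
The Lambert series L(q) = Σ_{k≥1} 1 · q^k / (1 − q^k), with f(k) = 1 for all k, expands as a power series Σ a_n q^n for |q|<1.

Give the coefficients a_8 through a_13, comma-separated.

d|8:{8,4,2,1}  Σf=1+1+1+1=4
n=9: 1·9 3·3 9·1  f→[1+1+1]=3
d|10:{1,2,5,10}  Σf=1+1+1+1=4
[q^11] f(11)=1,f(1)=1 ⇒ 2
q^12  k|12↦f(k): 1:1 2:1 3:1 4:1 6:1 12:1  a_12=6
n=13: 1·13 13·1  f→[1+1]=2

4, 3, 4, 2, 6, 2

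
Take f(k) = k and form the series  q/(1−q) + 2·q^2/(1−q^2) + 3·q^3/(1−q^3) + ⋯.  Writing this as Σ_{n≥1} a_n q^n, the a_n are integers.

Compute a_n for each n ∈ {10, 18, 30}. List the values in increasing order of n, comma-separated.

q^10  k|10↦f(k): 10:10 5:5 2:2 1:1  a_10=18
d|18:{1,2,3,6,9,18}  Σf=1+2+3+6+9+18=39
q^30  k|30↦f(k): 1:1 2:2 3:3 5:5 6:6 10:10 15:15 30:30  a_30=72

18, 39, 72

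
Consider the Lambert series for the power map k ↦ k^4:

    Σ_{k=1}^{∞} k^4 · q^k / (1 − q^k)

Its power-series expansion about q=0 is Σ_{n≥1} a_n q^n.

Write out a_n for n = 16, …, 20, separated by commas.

q^16  k|16↦f(k): 1:1 2:16 4:256 8:4096 16:65536  a_16=69905
n=17: 1·17 17·1  f→[1+83521]=83522
d|18:{18,9,6,3,2,1}  Σf=104976+6561+1296+81+16+1=112931
[q^19] f(1)=1,f(19)=130321 ⇒ 130322
q^20  k|20↦f(k): 20:160000 10:10000 5:625 4:256 2:16 1:1  a_20=170898

69905, 83522, 112931, 130322, 170898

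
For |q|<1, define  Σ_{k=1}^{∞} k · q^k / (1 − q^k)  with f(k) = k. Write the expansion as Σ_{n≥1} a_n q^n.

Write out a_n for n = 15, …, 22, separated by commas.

q^15  k|15↦f(k): 15:15 5:5 3:3 1:1  a_15=24
q^16  k|16↦f(k): 1:1 2:2 4:4 8:8 16:16  a_16=31
d|17:{1,17}  Σf=1+17=18
[q^18] f(1)=1,f(2)=2,f(3)=3,f(6)=6,f(9)=9,f(18)=18 ⇒ 39
q^19  k|19↦f(k): 19:19 1:1  a_19=20
d|20:{20,10,5,4,2,1}  Σf=20+10+5+4+2+1=42
[q^21] f(1)=1,f(3)=3,f(7)=7,f(21)=21 ⇒ 32
d|22:{1,2,11,22}  Σf=1+2+11+22=36

24, 31, 18, 39, 20, 42, 32, 36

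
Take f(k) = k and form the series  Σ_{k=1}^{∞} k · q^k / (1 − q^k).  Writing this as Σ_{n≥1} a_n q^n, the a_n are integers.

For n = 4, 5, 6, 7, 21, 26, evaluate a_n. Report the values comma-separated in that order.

7, 6, 12, 8, 32, 42

d|4:{4,2,1}  Σf=4+2+1=7
d|5:{5,1}  Σf=5+1=6
d|6:{6,3,2,1}  Σf=6+3+2+1=12
[q^7] f(7)=7,f(1)=1 ⇒ 8
[q^21] f(1)=1,f(3)=3,f(7)=7,f(21)=21 ⇒ 32
q^26  k|26↦f(k): 1:1 2:2 13:13 26:26  a_26=42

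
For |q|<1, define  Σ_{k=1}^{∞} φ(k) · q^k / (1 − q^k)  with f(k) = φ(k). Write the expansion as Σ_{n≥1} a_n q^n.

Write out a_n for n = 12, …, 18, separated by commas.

n=12: 1·12 2·6 3·4 4·3 6·2 12·1  φ→[1+1+2+2+2+4]=12
d|13:{13,1}  Σφ=12+1=13
[q^14] φ(1)=1,φ(2)=1,φ(7)=6,φ(14)=6 ⇒ 14
d|15:{1,3,5,15}  Σφ=1+2+4+8=15
d|16:{16,8,4,2,1}  Σφ=8+4+2+1+1=16
d|17:{1,17}  Σφ=1+16=17
q^18  k|18↦φ(k): 1:1 2:1 3:2 6:2 9:6 18:6  a_18=18

12, 13, 14, 15, 16, 17, 18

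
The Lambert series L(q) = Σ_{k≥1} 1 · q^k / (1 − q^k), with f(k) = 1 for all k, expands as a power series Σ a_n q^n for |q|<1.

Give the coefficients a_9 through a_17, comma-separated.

3, 4, 2, 6, 2, 4, 4, 5, 2

[q^9] f(1)=1,f(3)=1,f(9)=1 ⇒ 3
[q^10] f(10)=1,f(5)=1,f(2)=1,f(1)=1 ⇒ 4
[q^11] f(11)=1,f(1)=1 ⇒ 2
n=12: 12·1 6·2 4·3 3·4 2·6 1·12  f→[1+1+1+1+1+1]=6
d|13:{1,13}  Σf=1+1=2
[q^14] f(14)=1,f(7)=1,f(2)=1,f(1)=1 ⇒ 4
[q^15] f(15)=1,f(5)=1,f(3)=1,f(1)=1 ⇒ 4
q^16  k|16↦f(k): 1:1 2:1 4:1 8:1 16:1  a_16=5
q^17  k|17↦f(k): 1:1 17:1  a_17=2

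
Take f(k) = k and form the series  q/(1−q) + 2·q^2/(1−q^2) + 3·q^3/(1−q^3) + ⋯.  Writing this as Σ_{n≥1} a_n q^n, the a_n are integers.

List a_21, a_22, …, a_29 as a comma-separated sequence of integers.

32, 36, 24, 60, 31, 42, 40, 56, 30

n=21: 1·21 3·7 7·3 21·1  f→[1+3+7+21]=32
d|22:{22,11,2,1}  Σf=22+11+2+1=36
[q^23] f(23)=23,f(1)=1 ⇒ 24
d|24:{24,12,8,6,4,3,2,1}  Σf=24+12+8+6+4+3+2+1=60
d|25:{25,5,1}  Σf=25+5+1=31
q^26  k|26↦f(k): 1:1 2:2 13:13 26:26  a_26=42
n=27: 1·27 3·9 9·3 27·1  f→[1+3+9+27]=40
[q^28] f(1)=1,f(2)=2,f(4)=4,f(7)=7,f(14)=14,f(28)=28 ⇒ 56
d|29:{1,29}  Σf=1+29=30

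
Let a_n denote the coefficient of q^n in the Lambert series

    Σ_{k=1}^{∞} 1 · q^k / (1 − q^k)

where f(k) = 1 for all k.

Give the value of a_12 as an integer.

q^12  k|12↦f(k): 1:1 2:1 3:1 4:1 6:1 12:1  a_12=6

a_12 = 6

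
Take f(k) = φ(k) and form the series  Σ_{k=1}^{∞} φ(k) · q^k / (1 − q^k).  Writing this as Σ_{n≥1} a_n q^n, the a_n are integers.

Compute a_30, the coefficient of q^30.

[q^30] φ(1)=1,φ(2)=1,φ(3)=2,φ(5)=4,φ(6)=2,φ(10)=4,φ(15)=8,φ(30)=8 ⇒ 30

a_30 = 30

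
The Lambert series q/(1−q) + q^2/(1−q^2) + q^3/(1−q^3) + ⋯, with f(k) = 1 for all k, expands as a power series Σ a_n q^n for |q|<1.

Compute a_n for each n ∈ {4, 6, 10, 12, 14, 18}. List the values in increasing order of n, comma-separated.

3, 4, 4, 6, 4, 6

[q^4] f(4)=1,f(2)=1,f(1)=1 ⇒ 3
[q^6] f(6)=1,f(3)=1,f(2)=1,f(1)=1 ⇒ 4
d|10:{1,2,5,10}  Σf=1+1+1+1=4
d|12:{12,6,4,3,2,1}  Σf=1+1+1+1+1+1=6
d|14:{1,2,7,14}  Σf=1+1+1+1=4
d|18:{1,2,3,6,9,18}  Σf=1+1+1+1+1+1=6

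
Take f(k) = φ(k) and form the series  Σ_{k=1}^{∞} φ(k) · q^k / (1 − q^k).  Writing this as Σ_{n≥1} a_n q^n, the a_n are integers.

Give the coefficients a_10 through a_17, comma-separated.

n=10: 10·1 5·2 2·5 1·10  φ→[4+4+1+1]=10
[q^11] φ(11)=10,φ(1)=1 ⇒ 11
d|12:{1,2,3,4,6,12}  Σφ=1+1+2+2+2+4=12
[q^13] φ(13)=12,φ(1)=1 ⇒ 13
[q^14] φ(1)=1,φ(2)=1,φ(7)=6,φ(14)=6 ⇒ 14
n=15: 1·15 3·5 5·3 15·1  φ→[1+2+4+8]=15
[q^16] φ(16)=8,φ(8)=4,φ(4)=2,φ(2)=1,φ(1)=1 ⇒ 16
d|17:{1,17}  Σφ=1+16=17

10, 11, 12, 13, 14, 15, 16, 17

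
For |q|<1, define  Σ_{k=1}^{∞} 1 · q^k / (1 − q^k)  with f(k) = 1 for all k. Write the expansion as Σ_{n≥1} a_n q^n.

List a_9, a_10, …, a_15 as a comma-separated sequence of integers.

3, 4, 2, 6, 2, 4, 4

n=9: 1·9 3·3 9·1  f→[1+1+1]=3
[q^10] f(10)=1,f(5)=1,f(2)=1,f(1)=1 ⇒ 4
n=11: 11·1 1·11  f→[1+1]=2
n=12: 1·12 2·6 3·4 4·3 6·2 12·1  f→[1+1+1+1+1+1]=6
[q^13] f(13)=1,f(1)=1 ⇒ 2
n=14: 14·1 7·2 2·7 1·14  f→[1+1+1+1]=4
n=15: 1·15 3·5 5·3 15·1  f→[1+1+1+1]=4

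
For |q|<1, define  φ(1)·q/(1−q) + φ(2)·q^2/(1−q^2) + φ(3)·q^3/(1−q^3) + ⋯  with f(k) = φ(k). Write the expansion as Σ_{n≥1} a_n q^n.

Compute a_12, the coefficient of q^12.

n=12: 1·12 2·6 3·4 4·3 6·2 12·1  φ→[1+1+2+2+2+4]=12

a_12 = 12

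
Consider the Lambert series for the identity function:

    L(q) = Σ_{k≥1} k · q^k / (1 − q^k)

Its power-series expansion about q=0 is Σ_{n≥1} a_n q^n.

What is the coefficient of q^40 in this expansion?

n=40: 1·40 2·20 4·10 5·8 8·5 10·4 20·2 40·1  f→[1+2+4+5+8+10+20+40]=90

a_40 = 90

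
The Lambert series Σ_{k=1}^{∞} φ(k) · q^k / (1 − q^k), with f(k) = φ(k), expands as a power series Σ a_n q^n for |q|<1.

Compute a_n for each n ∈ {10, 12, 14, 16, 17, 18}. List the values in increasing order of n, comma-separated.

q^10  k|10↦φ(k): 10:4 5:4 2:1 1:1  a_10=10
d|12:{12,6,4,3,2,1}  Σφ=4+2+2+2+1+1=12
n=14: 14·1 7·2 2·7 1·14  φ→[6+6+1+1]=14
n=16: 16·1 8·2 4·4 2·8 1·16  φ→[8+4+2+1+1]=16
q^17  k|17↦φ(k): 17:16 1:1  a_17=17
n=18: 18·1 9·2 6·3 3·6 2·9 1·18  φ→[6+6+2+2+1+1]=18

10, 12, 14, 16, 17, 18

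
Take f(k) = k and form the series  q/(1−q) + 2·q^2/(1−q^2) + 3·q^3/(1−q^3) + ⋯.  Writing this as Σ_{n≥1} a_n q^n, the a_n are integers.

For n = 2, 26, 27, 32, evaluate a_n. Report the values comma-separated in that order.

3, 42, 40, 63

d|2:{1,2}  Σf=1+2=3
q^26  k|26↦f(k): 26:26 13:13 2:2 1:1  a_26=42
q^27  k|27↦f(k): 27:27 9:9 3:3 1:1  a_27=40
[q^32] f(32)=32,f(16)=16,f(8)=8,f(4)=4,f(2)=2,f(1)=1 ⇒ 63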